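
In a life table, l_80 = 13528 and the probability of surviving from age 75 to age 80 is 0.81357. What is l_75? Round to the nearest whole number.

16628

l_75 = l_80 / p = 13528 / 0.81357 = 16628.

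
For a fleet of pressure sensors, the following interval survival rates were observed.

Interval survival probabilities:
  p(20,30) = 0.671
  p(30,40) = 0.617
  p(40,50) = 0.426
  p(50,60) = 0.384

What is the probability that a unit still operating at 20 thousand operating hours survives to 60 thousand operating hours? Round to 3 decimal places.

0.068

The overall survival probability is 0.671 × 0.617 × 0.426 × 0.384.
= 0.067725.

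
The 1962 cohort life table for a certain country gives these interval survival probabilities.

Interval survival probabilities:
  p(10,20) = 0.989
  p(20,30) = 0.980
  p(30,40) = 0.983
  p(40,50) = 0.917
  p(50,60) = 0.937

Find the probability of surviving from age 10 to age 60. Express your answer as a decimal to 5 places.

The overall survival probability is 0.989 × 0.980 × 0.983 × 0.917 × 0.937.
= 0.818625.

0.81862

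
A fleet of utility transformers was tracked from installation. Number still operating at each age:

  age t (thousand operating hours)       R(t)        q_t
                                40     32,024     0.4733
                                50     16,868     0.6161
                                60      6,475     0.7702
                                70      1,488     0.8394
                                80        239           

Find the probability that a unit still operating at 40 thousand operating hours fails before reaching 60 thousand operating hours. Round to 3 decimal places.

P(fail before 60 | operational at 40) = 1 − R(60)/R(40) = 1 − 6,475/32,024 = (25,549)/32,024 = 0.797808.

0.798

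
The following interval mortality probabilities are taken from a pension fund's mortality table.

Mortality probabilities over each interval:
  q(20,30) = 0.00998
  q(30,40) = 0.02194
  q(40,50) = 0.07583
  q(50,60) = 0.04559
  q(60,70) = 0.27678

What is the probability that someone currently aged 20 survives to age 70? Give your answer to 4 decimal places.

The overall survival probability is (1 − 0.00998) × (1 − 0.02194) × (1 − 0.07583) × (1 − 0.04559) × (1 − 0.27678).
= 0.99002 × 0.97806 × 0.92417 × 0.95441 × 0.72322 = 0.617685.

0.6177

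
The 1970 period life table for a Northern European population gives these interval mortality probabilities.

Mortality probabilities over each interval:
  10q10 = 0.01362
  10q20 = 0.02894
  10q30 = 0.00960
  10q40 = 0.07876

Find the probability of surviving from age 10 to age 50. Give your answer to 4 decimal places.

Chaining the interval survival probabilities: (1 − 0.01362) × (1 − 0.02894) × (1 − 0.00960) × (1 − 0.07876).
= 0.98638 × 0.97106 × 0.99040 × 0.92124 = 0.873924.

0.8739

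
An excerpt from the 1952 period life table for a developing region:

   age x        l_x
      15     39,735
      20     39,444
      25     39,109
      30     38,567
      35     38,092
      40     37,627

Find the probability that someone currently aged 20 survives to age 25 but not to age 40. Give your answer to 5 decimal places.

0.03757

We want 5|15q20 = (l_25 − l_40)/l_20.
This is the probability of reaching 25 but not 40, conditional on being alive at 20: (l_25 − l_40) / l_20.
= (39,109 − 37,627) / 39,444 = 1,482 / 39,444 = 0.037572.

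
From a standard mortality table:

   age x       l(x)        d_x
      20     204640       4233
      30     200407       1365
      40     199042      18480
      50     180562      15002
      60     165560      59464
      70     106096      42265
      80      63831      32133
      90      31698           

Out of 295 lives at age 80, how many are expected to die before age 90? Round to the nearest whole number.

149

The relevant probability is 1 − 31698/63831 = 0.503407.
Expected number = 295 × 0.503407 = 149.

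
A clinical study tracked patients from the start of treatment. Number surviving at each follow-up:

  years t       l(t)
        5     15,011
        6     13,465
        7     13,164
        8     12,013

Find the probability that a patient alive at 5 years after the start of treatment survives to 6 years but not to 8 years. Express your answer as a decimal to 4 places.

This is the probability of reaching 6 but not 8, conditional on being alive at 5: (l(6) − l(8)) / l(5).
= (13,465 − 12,013) / 15,011 = 1,452 / 15,011 = 0.096729.

0.0967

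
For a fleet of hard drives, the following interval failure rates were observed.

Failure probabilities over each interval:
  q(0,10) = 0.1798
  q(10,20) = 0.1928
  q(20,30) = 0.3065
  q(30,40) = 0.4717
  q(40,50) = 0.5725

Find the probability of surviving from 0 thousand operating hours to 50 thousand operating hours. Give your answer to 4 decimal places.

The overall survival probability is (1 − 0.1798) × (1 − 0.1928) × (1 − 0.3065) × (1 − 0.4717) × (1 − 0.5725).
= 0.8202 × 0.8072 × 0.6935 × 0.5283 × 0.4275 = 0.103697.

0.1037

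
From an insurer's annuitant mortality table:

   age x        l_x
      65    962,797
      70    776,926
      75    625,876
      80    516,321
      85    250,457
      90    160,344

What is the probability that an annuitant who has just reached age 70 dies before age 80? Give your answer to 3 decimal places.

P(die before 80 | alive at 70) = 1 − l_80/l_70 = 1 − 516,321/776,926 = (260,605)/776,926 = 0.335431.

0.335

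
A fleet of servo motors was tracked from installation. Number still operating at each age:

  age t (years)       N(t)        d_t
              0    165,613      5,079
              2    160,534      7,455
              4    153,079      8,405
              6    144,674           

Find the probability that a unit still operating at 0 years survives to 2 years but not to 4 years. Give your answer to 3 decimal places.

0.045

This is the probability of reaching 2 but not 4, conditional on being operational at 0: (N(2) − N(4)) / N(0).
= (160,534 − 153,079) / 165,613 = 7,455 / 165,613 = 0.045015.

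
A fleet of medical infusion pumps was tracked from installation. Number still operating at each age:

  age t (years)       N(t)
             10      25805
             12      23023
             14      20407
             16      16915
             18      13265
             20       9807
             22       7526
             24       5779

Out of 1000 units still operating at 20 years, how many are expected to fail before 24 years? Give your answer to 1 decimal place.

410.7

The relevant probability is 1 − 5779/9807 = 0.410727.
Expected number = 1000 × 0.410727 = 410.7.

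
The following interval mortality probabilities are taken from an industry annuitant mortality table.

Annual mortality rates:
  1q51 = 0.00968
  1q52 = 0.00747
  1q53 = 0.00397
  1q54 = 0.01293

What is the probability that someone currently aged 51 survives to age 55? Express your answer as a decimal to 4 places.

0.9664

4p51 = (1 − 0.00968) × (1 − 0.00747) × (1 − 0.00397) × (1 − 0.01293).
= 0.99032 × 0.99253 × 0.99603 × 0.98707 = 0.966361.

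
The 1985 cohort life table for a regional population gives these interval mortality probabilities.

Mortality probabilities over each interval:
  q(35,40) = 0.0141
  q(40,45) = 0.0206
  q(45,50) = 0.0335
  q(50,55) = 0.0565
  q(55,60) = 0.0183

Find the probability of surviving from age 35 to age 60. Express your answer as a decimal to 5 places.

Survival from 35 to 60 is the product of surviving each interval: (1 − 0.0141) × (1 − 0.0206) × (1 − 0.0335) × (1 − 0.0565) × (1 − 0.0183).
= 0.9859 × 0.9794 × 0.9665 × 0.9435 × 0.9817 = 0.864402.

0.86440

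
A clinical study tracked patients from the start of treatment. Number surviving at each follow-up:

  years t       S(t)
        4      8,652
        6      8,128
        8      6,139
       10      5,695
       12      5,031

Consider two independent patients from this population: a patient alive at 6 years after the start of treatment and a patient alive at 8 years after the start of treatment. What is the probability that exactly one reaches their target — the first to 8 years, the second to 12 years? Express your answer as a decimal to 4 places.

0.3369

p₁ = S(8)/S(6) = 6,139/8,128 = 0.755290; p₂ = S(12)/S(8) = 5,031/6,139 = 0.819515.
P(exactly one) = p₁(1−p₂) + (1−p₁)p₂ = 0.136319 + 0.200544 = 0.336862.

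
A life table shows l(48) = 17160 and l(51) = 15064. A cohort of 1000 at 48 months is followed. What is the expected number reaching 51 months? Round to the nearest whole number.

878

The relevant probability is 15064/17160 = 0.877855.
Expected number = 1000 × 0.877855 = 878.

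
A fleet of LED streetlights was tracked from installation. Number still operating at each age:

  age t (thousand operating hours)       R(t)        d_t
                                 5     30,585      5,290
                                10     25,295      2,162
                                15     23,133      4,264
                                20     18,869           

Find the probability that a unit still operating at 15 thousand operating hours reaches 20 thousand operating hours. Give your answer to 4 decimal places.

The conditional survival probability is R(20)/R(15) = 18,869/23,133 = 0.815675.

0.8157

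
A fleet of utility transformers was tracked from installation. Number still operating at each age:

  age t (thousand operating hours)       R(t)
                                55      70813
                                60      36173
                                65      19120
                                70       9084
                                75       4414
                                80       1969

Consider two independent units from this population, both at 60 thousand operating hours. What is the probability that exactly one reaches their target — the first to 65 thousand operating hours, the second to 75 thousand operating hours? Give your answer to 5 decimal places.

0.52160

p₁ = R(65)/R(60) = 19120/36173 = 0.528571; p₂ = R(75)/R(60) = 4414/36173 = 0.122025.
P(exactly one) = p₁(1−p₂) + (1−p₁)p₂ = 0.464072 + 0.057526 = 0.521598.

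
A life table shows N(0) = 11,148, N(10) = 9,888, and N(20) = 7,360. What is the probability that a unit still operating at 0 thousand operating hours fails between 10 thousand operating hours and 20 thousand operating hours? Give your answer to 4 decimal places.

This is the probability of reaching 10 but not 20, conditional on being operational at 0: (N(10) − N(20)) / N(0).
= (9,888 − 7,360) / 11,148 = 2,528 / 11,148 = 0.226767.

0.2268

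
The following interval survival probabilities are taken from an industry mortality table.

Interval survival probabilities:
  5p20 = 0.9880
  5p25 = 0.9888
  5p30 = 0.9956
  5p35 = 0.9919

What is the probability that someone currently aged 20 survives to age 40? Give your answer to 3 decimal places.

0.965

20p20 = 0.9880 × 0.9888 × 0.9956 × 0.9919.
= 0.964758.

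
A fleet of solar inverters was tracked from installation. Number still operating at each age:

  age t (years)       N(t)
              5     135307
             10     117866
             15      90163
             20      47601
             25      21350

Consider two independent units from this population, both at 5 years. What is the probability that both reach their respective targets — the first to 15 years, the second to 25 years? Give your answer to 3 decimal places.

p₁ = N(15)/N(5) = 90163/135307 = 0.666359; p₂ = N(25)/N(5) = 21350/135307 = 0.157789.
P(both) = p₁ × p₂ = 0.666359 × 0.157789 = 0.105144.

0.105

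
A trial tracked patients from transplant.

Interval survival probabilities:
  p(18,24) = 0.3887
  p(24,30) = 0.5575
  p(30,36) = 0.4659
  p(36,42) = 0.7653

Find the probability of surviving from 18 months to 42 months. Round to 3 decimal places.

P(survive 18→42) = 0.3887 × 0.5575 × 0.4659 × 0.7653.
= 0.077265.

0.077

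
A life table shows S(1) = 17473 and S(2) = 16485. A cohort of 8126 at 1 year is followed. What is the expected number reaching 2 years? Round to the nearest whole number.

The relevant probability is 16485/17473 = 0.943456.
Expected number = 8126 × 0.943456 = 7667.

7667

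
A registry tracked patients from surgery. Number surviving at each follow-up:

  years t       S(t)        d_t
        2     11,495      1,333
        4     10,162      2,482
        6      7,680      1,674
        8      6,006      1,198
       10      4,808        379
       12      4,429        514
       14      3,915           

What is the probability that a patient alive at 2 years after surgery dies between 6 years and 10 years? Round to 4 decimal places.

This is the probability of reaching 6 but not 10, conditional on being alive at 2: (S(6) − S(10)) / S(2).
= (7,680 − 4,808) / 11,495 = 2,872 / 11,495 = 0.249848.

0.2498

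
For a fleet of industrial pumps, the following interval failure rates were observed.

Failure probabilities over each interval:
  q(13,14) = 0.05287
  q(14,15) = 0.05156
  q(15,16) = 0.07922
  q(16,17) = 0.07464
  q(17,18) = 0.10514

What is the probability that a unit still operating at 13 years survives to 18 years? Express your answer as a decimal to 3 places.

0.685

Survival from 13 to 18 is the product of surviving each interval: (1 − 0.05287) × (1 − 0.05156) × (1 − 0.07922) × (1 − 0.07464) × (1 − 0.10514).
= 0.94713 × 0.94844 × 0.92078 × 0.92536 × 0.89486 = 0.684922.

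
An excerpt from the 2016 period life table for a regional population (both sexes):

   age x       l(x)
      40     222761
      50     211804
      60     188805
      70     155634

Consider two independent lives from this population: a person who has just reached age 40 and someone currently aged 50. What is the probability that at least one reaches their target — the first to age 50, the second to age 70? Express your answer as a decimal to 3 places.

0.987

p₁ = l(50)/l(40) = 211804/222761 = 0.950813; p₂ = l(70)/l(50) = 155634/211804 = 0.734802.
P(at least one) = 1 − (1−p₁)(1−p₂) = 1 − 0.049187 × 0.265198 = 0.986956.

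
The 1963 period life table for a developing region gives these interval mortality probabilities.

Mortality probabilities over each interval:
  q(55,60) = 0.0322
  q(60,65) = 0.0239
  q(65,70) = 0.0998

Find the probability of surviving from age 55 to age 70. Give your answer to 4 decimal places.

0.8504

The overall survival probability is (1 − 0.0322) × (1 − 0.0239) × (1 − 0.0998).
= 0.9678 × 0.9761 × 0.9002 = 0.850392.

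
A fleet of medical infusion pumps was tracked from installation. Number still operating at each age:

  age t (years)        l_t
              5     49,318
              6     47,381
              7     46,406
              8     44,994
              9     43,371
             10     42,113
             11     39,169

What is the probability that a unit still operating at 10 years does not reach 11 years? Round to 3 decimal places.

0.070

P(fail before 11 | operational at 10) = 1 − l_11/l_10 = 1 − 39,169/42,113 = (2,944)/42,113 = 0.069907.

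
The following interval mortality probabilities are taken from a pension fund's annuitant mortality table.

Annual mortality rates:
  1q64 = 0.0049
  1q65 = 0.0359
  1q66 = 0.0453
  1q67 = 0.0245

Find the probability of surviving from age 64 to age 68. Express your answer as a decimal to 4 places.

0.8935

Survival from 64 to 68 is the product of surviving each interval: (1 − 0.0049) × (1 − 0.0359) × (1 − 0.0453) × (1 − 0.0245).
= 0.9951 × 0.9641 × 0.9547 × 0.9755 = 0.893476.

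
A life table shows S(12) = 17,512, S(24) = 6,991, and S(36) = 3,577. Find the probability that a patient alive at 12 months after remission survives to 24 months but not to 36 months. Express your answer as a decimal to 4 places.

0.1950

This is the probability of reaching 24 but not 36, conditional on being alive at 12: (S(24) − S(36)) / S(12).
= (6,991 − 3,577) / 17,512 = 3,414 / 17,512 = 0.194952.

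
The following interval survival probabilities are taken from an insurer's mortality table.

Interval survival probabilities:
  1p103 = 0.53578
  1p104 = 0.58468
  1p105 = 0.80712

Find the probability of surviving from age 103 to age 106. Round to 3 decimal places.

The overall survival probability is 0.53578 × 0.58468 × 0.80712.
= 0.252838.

0.253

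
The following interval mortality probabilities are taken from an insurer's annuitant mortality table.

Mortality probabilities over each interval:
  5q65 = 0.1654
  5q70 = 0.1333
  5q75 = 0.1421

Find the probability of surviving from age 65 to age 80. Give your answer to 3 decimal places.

Survival from 65 to 80 is the product of surviving each interval: (1 − 0.1654) × (1 − 0.1333) × (1 − 0.1421).
= 0.8346 × 0.8667 × 0.8579 = 0.620560.

0.621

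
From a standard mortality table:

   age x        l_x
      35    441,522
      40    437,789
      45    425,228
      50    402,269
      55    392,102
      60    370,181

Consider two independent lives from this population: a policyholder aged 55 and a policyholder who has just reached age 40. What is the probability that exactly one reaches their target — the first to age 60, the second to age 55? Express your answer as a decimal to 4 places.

0.1486

p₁ = l_60/l_55 = 370,181/392,102 = 0.944094; p₂ = l_55/l_40 = 392,102/437,789 = 0.895642.
P(exactly one) = p₁(1−p₂) + (1−p₁)p₂ = 0.098524 + 0.050072 = 0.148596.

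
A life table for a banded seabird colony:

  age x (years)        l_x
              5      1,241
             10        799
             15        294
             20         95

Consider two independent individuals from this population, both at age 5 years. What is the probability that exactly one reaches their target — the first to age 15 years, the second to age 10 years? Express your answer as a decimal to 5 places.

p₁ = l_15/l_5 = 294/1,241 = 0.236906; p₂ = l_10/l_5 = 799/1,241 = 0.643836.
P(exactly one) = p₁(1−p₂) + (1−p₁)p₂ = 0.084377 + 0.491307 = 0.575685.

0.57568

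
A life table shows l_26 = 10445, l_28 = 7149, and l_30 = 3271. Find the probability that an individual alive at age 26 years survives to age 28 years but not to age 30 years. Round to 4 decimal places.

0.3713

This is the probability of reaching 28 but not 30, conditional on being alive at 26: (l_28 − l_30) / l_26.
= (7149 − 3271) / 10445 = 3878 / 10445 = 0.371278.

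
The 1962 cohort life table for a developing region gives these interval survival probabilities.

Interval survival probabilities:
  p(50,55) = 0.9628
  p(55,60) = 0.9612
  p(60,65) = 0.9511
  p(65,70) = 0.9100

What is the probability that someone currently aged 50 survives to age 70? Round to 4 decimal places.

0.8010

Survival from 50 to 70 is the product of surviving each interval: 0.9628 × 0.9612 × 0.9511 × 0.9100.
= 0.800972.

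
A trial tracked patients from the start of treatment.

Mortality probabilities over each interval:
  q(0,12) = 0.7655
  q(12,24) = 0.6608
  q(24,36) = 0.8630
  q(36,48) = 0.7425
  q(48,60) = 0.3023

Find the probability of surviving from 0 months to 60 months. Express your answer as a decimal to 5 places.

0.00196

Chaining the interval survival probabilities: (1 − 0.7655) × (1 − 0.6608) × (1 − 0.8630) × (1 − 0.7425) × (1 − 0.3023).
= 0.2345 × 0.3392 × 0.1370 × 0.2575 × 0.6977 = 0.001958.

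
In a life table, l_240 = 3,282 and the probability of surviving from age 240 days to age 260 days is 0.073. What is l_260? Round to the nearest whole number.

240

l_260 = l_240 × p = 3,282 × 0.073 = 240.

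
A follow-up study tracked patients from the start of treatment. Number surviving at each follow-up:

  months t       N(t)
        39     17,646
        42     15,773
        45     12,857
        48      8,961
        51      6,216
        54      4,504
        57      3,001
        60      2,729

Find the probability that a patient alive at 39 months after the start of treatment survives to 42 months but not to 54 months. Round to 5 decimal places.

This is the probability of reaching 42 but not 54, conditional on being alive at 39: (N(42) − N(54)) / N(39).
= (15,773 − 4,504) / 17,646 = 11,269 / 17,646 = 0.638615.

0.63861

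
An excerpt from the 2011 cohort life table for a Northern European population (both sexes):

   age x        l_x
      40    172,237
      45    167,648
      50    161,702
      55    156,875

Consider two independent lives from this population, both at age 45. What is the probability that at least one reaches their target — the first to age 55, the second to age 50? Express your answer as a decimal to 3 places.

0.998

p₁ = l_55/l_45 = 156,875/167,648 = 0.935740; p₂ = l_50/l_45 = 161,702/167,648 = 0.964533.
P(at least one) = 1 − (1−p₁)(1−p₂) = 1 − 0.064260 × 0.035467 = 0.997721.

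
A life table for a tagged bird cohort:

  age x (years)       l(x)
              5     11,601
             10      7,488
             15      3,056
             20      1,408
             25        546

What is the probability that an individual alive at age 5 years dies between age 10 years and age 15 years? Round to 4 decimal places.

This is the probability of reaching 10 but not 15, conditional on being alive at 5: (l(10) − l(15)) / l(5).
= (7,488 − 3,056) / 11,601 = 4,432 / 11,601 = 0.382036.

0.3820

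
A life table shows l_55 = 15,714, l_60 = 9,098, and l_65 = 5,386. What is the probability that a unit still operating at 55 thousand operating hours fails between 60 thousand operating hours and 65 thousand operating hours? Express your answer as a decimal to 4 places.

This is the probability of reaching 60 but not 65, conditional on being operational at 55: (l_60 − l_65) / l_55.
= (9,098 − 5,386) / 15,714 = 3,712 / 15,714 = 0.236222.

0.2362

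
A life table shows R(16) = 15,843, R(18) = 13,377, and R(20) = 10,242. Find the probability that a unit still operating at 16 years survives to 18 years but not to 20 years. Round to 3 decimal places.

This is the probability of reaching 18 but not 20, conditional on being operational at 16: (R(18) − R(20)) / R(16).
= (13,377 − 10,242) / 15,843 = 3,135 / 15,843 = 0.197879.

0.198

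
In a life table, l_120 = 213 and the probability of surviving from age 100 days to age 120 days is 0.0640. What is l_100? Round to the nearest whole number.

3328

l_100 = l_120 / p = 213 / 0.0640 = 3328.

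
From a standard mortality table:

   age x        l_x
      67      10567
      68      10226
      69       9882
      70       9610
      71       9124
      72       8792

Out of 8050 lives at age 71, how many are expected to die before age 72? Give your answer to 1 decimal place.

292.9

The relevant probability is 1 − 8792/9124 = 0.036388.
Expected number = 8050 × 0.036388 = 292.9.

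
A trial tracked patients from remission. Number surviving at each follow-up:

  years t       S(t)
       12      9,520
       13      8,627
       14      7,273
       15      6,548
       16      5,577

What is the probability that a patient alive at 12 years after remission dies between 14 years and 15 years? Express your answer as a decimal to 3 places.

This is the probability of reaching 14 but not 15, conditional on being alive at 12: (S(14) − S(15)) / S(12).
= (7,273 − 6,548) / 9,520 = 725 / 9,520 = 0.076155.

0.076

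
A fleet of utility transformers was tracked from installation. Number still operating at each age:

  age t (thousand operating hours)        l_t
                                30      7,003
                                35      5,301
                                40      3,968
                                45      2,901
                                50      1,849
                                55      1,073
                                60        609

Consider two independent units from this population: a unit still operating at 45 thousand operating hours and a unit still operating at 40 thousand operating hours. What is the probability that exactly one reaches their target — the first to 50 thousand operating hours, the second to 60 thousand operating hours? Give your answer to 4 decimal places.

p₁ = l_50/l_45 = 1,849/2,901 = 0.637366; p₂ = l_60/l_40 = 609/3,968 = 0.153478.
P(exactly one) = p₁(1−p₂) + (1−p₁)p₂ = 0.539544 + 0.055656 = 0.595201.

0.5952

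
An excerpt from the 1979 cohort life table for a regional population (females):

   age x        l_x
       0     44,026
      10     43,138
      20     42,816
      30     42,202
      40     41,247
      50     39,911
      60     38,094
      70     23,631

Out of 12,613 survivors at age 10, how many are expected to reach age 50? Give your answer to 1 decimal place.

11669.5

The relevant probability is 39,911/43,138 = 0.925194.
Expected number = 12,613 × 0.925194 = 11669.5.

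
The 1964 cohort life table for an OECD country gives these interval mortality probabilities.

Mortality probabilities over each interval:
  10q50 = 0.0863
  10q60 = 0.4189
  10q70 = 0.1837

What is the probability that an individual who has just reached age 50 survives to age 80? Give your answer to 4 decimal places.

The overall survival probability is (1 − 0.0863) × (1 − 0.4189) × (1 − 0.1837).
= 0.9137 × 0.5811 × 0.8163 = 0.433415.

0.4334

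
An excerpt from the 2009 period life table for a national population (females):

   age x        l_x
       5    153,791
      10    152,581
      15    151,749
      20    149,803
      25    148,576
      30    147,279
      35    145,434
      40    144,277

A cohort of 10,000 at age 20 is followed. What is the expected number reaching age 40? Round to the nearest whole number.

The relevant probability is 144,277/149,803 = 0.963112.
Expected number = 10,000 × 0.963112 = 9631.

9631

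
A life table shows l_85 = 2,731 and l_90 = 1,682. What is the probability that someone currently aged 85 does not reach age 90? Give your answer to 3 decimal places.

0.384

P(die before 90 | alive at 85) = 1 − l_90/l_85 = 1 − 1,682/2,731 = (1,049)/2,731 = 0.384108.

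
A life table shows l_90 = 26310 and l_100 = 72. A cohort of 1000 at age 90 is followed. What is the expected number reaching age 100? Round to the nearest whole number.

3

The relevant probability is 72/26310 = 0.002737.
Expected number = 1000 × 0.002737 = 3.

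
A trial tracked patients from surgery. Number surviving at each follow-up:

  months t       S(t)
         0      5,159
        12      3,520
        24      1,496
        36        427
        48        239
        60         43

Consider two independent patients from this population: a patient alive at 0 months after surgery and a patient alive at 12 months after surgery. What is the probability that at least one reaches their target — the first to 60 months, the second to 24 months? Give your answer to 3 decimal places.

0.430

p₁ = S(60)/S(0) = 43/5,159 = 0.008335; p₂ = S(24)/S(12) = 1,496/3,520 = 0.425000.
P(at least one) = 1 − (1−p₁)(1−p₂) = 1 − 0.991665 × 0.575000 = 0.429793.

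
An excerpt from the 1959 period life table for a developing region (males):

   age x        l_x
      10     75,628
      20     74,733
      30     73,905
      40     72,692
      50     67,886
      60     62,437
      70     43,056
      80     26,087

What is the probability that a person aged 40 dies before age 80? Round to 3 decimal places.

0.641

P(die before 80 | alive at 40) = 1 − l_80/l_40 = 1 − 26,087/72,692 = (46,605)/72,692 = 0.641130.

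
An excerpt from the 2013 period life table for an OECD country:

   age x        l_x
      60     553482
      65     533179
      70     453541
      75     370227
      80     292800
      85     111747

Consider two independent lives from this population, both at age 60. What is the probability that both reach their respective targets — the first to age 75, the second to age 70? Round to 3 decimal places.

0.548

p₁ = l_75/l_60 = 370227/553482 = 0.668905; p₂ = l_70/l_60 = 453541/553482 = 0.819432.
P(both) = p₁ × p₂ = 0.668905 × 0.819432 = 0.548122.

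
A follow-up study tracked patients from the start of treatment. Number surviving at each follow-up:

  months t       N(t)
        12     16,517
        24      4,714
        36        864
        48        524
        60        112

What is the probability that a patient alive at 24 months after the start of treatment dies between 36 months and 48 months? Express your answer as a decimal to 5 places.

This is the probability of reaching 36 but not 48, conditional on being alive at 24: (N(36) − N(48)) / N(24).
= (864 − 524) / 4,714 = 340 / 4,714 = 0.072126.

0.07213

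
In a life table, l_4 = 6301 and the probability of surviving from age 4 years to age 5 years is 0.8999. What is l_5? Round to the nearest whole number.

5670

l_5 = l_4 × p = 6301 × 0.8999 = 5670.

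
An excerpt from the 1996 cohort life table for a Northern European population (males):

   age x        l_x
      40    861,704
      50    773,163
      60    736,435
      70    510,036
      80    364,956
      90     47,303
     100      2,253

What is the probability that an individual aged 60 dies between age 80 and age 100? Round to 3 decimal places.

0.493

This is the probability of reaching 80 but not 100, conditional on being alive at 60: (l_80 − l_100) / l_60.
= (364,956 − 2,253) / 736,435 = 362,703 / 736,435 = 0.492512.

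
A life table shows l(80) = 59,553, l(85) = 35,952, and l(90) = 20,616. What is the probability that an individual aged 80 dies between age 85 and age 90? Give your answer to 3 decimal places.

0.258

This is the probability of reaching 85 but not 90, conditional on being alive at 80: (l(85) − l(90)) / l(80).
= (35,952 − 20,616) / 59,553 = 15,336 / 59,553 = 0.257519.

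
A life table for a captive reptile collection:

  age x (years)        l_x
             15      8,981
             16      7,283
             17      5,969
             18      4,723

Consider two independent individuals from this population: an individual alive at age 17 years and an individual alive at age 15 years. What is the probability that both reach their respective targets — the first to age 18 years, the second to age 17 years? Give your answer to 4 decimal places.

0.5259

p₁ = l_18/l_17 = 4,723/5,969 = 0.791255; p₂ = l_17/l_15 = 5,969/8,981 = 0.664625.
P(both) = p₁ × p₂ = 0.791255 × 0.664625 = 0.525888.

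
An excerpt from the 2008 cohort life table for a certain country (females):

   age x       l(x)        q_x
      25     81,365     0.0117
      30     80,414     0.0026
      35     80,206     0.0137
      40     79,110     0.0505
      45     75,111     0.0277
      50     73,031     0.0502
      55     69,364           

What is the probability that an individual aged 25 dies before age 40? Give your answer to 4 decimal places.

P(die before 40 | alive at 25) = 1 − l(40)/l(25) = 1 − 79,110/81,365 = (2,255)/81,365 = 0.027715.

0.0277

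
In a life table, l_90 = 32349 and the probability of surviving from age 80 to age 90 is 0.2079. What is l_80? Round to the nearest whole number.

l_80 = l_90 / p = 32349 / 0.2079 = 155599.

155599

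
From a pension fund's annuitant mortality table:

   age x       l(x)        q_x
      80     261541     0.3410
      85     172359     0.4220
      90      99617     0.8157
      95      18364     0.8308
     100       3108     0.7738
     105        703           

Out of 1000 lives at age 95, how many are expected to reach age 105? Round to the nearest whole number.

The relevant probability is 703/18364 = 0.038281.
Expected number = 1000 × 0.038281 = 38.

38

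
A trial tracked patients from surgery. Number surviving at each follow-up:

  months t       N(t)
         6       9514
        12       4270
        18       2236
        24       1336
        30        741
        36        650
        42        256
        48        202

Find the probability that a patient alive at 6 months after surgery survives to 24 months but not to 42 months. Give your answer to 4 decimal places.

0.1135

This is the probability of reaching 24 but not 42, conditional on being alive at 6: (N(24) − N(42)) / N(6).
= (1336 − 256) / 9514 = 1080 / 9514 = 0.113517.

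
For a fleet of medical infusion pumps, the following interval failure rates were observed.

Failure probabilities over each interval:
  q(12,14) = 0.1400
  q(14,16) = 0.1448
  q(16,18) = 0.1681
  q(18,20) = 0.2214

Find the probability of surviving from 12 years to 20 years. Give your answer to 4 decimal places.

Chaining the interval survival probabilities: (1 − 0.1400) × (1 − 0.1448) × (1 − 0.1681) × (1 − 0.2214).
= 0.8600 × 0.8552 × 0.8319 × 0.7786 = 0.476378.

0.4764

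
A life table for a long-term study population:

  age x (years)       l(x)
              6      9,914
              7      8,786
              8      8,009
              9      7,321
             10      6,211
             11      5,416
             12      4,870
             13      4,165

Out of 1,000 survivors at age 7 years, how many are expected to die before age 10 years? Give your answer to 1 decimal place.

The relevant probability is 1 − 6,211/8,786 = 0.293080.
Expected number = 1,000 × 0.293080 = 293.1.

293.1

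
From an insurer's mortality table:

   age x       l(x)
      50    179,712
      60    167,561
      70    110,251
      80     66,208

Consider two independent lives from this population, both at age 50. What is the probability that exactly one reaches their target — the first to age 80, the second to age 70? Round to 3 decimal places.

0.530

p₁ = l(80)/l(50) = 66,208/179,712 = 0.368412; p₂ = l(70)/l(50) = 110,251/179,712 = 0.613487.
P(exactly one) = p₁(1−p₂) + (1−p₁)p₂ = 0.142396 + 0.387471 = 0.529867.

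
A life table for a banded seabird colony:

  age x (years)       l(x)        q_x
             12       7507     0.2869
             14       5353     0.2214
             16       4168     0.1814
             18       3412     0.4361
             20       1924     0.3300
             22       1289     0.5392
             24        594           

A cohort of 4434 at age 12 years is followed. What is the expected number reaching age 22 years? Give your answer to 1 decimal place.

761.3

The relevant probability is 1289/7507 = 0.171706.
Expected number = 4434 × 0.171706 = 761.3.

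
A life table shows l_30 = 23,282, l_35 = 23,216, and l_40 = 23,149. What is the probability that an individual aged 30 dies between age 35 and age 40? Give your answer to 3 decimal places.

We want 5|5q30 = (l_35 − l_40)/l_30.
This is the probability of reaching 35 but not 40, conditional on being alive at 30: (l_35 − l_40) / l_30.
= (23,216 − 23,149) / 23,282 = 67 / 23,282 = 0.002878.

0.003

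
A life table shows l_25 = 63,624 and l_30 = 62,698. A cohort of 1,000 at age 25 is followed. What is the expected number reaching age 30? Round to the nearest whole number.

The relevant probability is 62,698/63,624 = 0.985446.
Expected number = 1,000 × 0.985446 = 985.

985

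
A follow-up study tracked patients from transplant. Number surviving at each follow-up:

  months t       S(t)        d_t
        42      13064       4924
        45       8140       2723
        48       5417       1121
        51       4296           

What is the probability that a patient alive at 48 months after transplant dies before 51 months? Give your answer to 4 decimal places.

P(die before 51 | alive at 48) = 1 − S(51)/S(48) = 1 − 4296/5417 = (1121)/5417 = 0.206941.

0.2069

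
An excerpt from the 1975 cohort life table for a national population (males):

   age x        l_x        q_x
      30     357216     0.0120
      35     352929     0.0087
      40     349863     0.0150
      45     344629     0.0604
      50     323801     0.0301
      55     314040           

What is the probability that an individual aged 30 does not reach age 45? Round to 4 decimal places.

P(die before 45 | alive at 30) = 1 − l_45/l_30 = 1 − 344629/357216 = (12587)/357216 = 0.035236.

0.0352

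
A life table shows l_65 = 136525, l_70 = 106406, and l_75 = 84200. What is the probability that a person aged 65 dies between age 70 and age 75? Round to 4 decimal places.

0.1627

We want 5|5q65 = (l_70 − l_75)/l_65.
This is the probability of reaching 70 but not 75, conditional on being alive at 65: (l_70 − l_75) / l_65.
= (106406 − 84200) / 136525 = 22206 / 136525 = 0.162652.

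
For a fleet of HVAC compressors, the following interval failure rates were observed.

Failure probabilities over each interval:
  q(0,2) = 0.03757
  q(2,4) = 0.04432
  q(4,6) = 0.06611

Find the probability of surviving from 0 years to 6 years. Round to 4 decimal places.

P(survive 0→6) = (1 − 0.03757) × (1 − 0.04432) × (1 − 0.06611).
= 0.96243 × 0.95568 × 0.93389 = 0.858969.

0.8590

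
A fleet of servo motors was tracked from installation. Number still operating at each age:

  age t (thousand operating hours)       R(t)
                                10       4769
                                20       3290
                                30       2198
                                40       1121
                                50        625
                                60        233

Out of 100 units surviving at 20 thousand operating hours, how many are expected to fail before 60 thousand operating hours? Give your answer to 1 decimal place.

The relevant probability is 1 − 233/3290 = 0.929179.
Expected number = 100 × 0.929179 = 92.9.

92.9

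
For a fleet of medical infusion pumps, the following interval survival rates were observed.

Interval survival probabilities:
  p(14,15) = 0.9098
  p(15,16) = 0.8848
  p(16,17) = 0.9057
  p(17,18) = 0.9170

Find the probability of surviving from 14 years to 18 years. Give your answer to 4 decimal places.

0.6686

Chaining the interval survival probabilities: 0.9098 × 0.8848 × 0.9057 × 0.9170.
= 0.668567.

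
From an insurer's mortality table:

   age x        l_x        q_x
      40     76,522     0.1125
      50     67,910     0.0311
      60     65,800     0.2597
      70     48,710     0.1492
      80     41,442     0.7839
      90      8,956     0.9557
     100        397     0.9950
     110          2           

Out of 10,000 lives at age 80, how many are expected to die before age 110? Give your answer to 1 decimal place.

The relevant probability is 1 − 2/41,442 = 0.999952.
Expected number = 10,000 × 0.999952 = 9999.5.

9999.5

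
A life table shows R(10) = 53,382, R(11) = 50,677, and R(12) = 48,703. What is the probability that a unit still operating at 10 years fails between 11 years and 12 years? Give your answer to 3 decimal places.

0.037

This is the probability of reaching 11 but not 12, conditional on being operational at 10: (R(11) − R(12)) / R(10).
= (50,677 − 48,703) / 53,382 = 1,974 / 53,382 = 0.036979.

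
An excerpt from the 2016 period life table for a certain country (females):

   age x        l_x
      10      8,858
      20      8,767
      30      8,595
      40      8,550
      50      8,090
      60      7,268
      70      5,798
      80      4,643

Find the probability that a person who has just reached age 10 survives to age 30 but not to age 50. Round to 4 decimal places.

We want 20|20q10 = (l_30 − l_50)/l_10.
This is the probability of reaching 30 but not 50, conditional on being alive at 10: (l_30 − l_50) / l_10.
= (8,595 − 8,090) / 8,858 = 505 / 8,858 = 0.057011.

0.0570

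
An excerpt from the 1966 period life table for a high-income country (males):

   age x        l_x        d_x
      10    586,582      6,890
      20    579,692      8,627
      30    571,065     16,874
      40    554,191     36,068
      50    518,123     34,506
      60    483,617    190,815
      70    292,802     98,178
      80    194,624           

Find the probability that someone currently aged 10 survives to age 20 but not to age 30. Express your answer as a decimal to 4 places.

This is the probability of reaching 20 but not 30, conditional on being alive at 10: (l_20 − l_30) / l_10.
= (579,692 − 571,065) / 586,582 = 8,627 / 586,582 = 0.014707.

0.0147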